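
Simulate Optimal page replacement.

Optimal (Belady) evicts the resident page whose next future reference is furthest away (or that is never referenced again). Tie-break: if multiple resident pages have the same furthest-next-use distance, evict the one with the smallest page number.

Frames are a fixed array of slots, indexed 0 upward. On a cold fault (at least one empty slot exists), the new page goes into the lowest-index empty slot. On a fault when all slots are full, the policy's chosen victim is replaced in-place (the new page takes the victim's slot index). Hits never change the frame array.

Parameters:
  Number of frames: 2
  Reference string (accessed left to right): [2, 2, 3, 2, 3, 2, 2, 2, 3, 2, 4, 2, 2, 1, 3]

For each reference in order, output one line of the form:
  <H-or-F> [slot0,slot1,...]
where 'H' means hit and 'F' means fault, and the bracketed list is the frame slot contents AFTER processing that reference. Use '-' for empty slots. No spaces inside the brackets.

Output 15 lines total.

F [2,-]
H [2,-]
F [2,3]
H [2,3]
H [2,3]
H [2,3]
H [2,3]
H [2,3]
H [2,3]
H [2,3]
F [2,4]
H [2,4]
H [2,4]
F [1,4]
F [3,4]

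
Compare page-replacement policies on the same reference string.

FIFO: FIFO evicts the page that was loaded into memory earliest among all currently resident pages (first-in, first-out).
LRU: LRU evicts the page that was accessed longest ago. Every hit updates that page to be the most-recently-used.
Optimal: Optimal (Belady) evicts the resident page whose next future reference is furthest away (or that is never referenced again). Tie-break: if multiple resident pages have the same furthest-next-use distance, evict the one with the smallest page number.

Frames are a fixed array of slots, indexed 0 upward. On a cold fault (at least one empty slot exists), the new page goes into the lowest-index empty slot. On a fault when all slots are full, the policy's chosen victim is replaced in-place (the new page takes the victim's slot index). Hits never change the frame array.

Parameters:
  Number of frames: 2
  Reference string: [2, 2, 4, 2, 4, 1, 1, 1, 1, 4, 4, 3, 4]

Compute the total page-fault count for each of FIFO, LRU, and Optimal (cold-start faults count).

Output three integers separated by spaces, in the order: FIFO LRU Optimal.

Answer: 5 4 4

Derivation:
--- FIFO ---
  step 0: ref 2 -> FAULT, frames=[2,-] (faults so far: 1)
  step 1: ref 2 -> HIT, frames=[2,-] (faults so far: 1)
  step 2: ref 4 -> FAULT, frames=[2,4] (faults so far: 2)
  step 3: ref 2 -> HIT, frames=[2,4] (faults so far: 2)
  step 4: ref 4 -> HIT, frames=[2,4] (faults so far: 2)
  step 5: ref 1 -> FAULT, evict 2, frames=[1,4] (faults so far: 3)
  step 6: ref 1 -> HIT, frames=[1,4] (faults so far: 3)
  step 7: ref 1 -> HIT, frames=[1,4] (faults so far: 3)
  step 8: ref 1 -> HIT, frames=[1,4] (faults so far: 3)
  step 9: ref 4 -> HIT, frames=[1,4] (faults so far: 3)
  step 10: ref 4 -> HIT, frames=[1,4] (faults so far: 3)
  step 11: ref 3 -> FAULT, evict 4, frames=[1,3] (faults so far: 4)
  step 12: ref 4 -> FAULT, evict 1, frames=[4,3] (faults so far: 5)
  FIFO total faults: 5
--- LRU ---
  step 0: ref 2 -> FAULT, frames=[2,-] (faults so far: 1)
  step 1: ref 2 -> HIT, frames=[2,-] (faults so far: 1)
  step 2: ref 4 -> FAULT, frames=[2,4] (faults so far: 2)
  step 3: ref 2 -> HIT, frames=[2,4] (faults so far: 2)
  step 4: ref 4 -> HIT, frames=[2,4] (faults so far: 2)
  step 5: ref 1 -> FAULT, evict 2, frames=[1,4] (faults so far: 3)
  step 6: ref 1 -> HIT, frames=[1,4] (faults so far: 3)
  step 7: ref 1 -> HIT, frames=[1,4] (faults so far: 3)
  step 8: ref 1 -> HIT, frames=[1,4] (faults so far: 3)
  step 9: ref 4 -> HIT, frames=[1,4] (faults so far: 3)
  step 10: ref 4 -> HIT, frames=[1,4] (faults so far: 3)
  step 11: ref 3 -> FAULT, evict 1, frames=[3,4] (faults so far: 4)
  step 12: ref 4 -> HIT, frames=[3,4] (faults so far: 4)
  LRU total faults: 4
--- Optimal ---
  step 0: ref 2 -> FAULT, frames=[2,-] (faults so far: 1)
  step 1: ref 2 -> HIT, frames=[2,-] (faults so far: 1)
  step 2: ref 4 -> FAULT, frames=[2,4] (faults so far: 2)
  step 3: ref 2 -> HIT, frames=[2,4] (faults so far: 2)
  step 4: ref 4 -> HIT, frames=[2,4] (faults so far: 2)
  step 5: ref 1 -> FAULT, evict 2, frames=[1,4] (faults so far: 3)
  step 6: ref 1 -> HIT, frames=[1,4] (faults so far: 3)
  step 7: ref 1 -> HIT, frames=[1,4] (faults so far: 3)
  step 8: ref 1 -> HIT, frames=[1,4] (faults so far: 3)
  step 9: ref 4 -> HIT, frames=[1,4] (faults so far: 3)
  step 10: ref 4 -> HIT, frames=[1,4] (faults so far: 3)
  step 11: ref 3 -> FAULT, evict 1, frames=[3,4] (faults so far: 4)
  step 12: ref 4 -> HIT, frames=[3,4] (faults so far: 4)
  Optimal total faults: 4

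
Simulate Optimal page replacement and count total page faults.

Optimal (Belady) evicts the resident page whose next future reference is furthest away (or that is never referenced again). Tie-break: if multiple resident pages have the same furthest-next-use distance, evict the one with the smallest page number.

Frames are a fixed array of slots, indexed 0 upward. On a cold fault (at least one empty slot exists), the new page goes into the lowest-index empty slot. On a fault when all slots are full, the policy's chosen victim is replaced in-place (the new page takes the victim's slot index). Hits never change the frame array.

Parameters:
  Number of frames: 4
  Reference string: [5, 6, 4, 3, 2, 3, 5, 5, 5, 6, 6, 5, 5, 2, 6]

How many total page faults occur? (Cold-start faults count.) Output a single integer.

Step 0: ref 5 → FAULT, frames=[5,-,-,-]
Step 1: ref 6 → FAULT, frames=[5,6,-,-]
Step 2: ref 4 → FAULT, frames=[5,6,4,-]
Step 3: ref 3 → FAULT, frames=[5,6,4,3]
Step 4: ref 2 → FAULT (evict 4), frames=[5,6,2,3]
Step 5: ref 3 → HIT, frames=[5,6,2,3]
Step 6: ref 5 → HIT, frames=[5,6,2,3]
Step 7: ref 5 → HIT, frames=[5,6,2,3]
Step 8: ref 5 → HIT, frames=[5,6,2,3]
Step 9: ref 6 → HIT, frames=[5,6,2,3]
Step 10: ref 6 → HIT, frames=[5,6,2,3]
Step 11: ref 5 → HIT, frames=[5,6,2,3]
Step 12: ref 5 → HIT, frames=[5,6,2,3]
Step 13: ref 2 → HIT, frames=[5,6,2,3]
Step 14: ref 6 → HIT, frames=[5,6,2,3]
Total faults: 5

Answer: 5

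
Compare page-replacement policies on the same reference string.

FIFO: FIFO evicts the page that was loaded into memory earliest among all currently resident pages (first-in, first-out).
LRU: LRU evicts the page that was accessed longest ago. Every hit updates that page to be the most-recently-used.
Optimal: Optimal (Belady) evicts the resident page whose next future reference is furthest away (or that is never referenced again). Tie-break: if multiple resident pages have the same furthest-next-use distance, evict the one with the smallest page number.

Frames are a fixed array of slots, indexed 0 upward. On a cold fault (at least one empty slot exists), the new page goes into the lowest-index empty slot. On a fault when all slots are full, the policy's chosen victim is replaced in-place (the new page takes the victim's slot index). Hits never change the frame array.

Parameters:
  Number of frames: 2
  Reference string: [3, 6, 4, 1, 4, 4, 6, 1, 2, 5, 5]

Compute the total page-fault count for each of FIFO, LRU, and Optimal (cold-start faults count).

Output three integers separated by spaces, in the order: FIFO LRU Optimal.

--- FIFO ---
  step 0: ref 3 -> FAULT, frames=[3,-] (faults so far: 1)
  step 1: ref 6 -> FAULT, frames=[3,6] (faults so far: 2)
  step 2: ref 4 -> FAULT, evict 3, frames=[4,6] (faults so far: 3)
  step 3: ref 1 -> FAULT, evict 6, frames=[4,1] (faults so far: 4)
  step 4: ref 4 -> HIT, frames=[4,1] (faults so far: 4)
  step 5: ref 4 -> HIT, frames=[4,1] (faults so far: 4)
  step 6: ref 6 -> FAULT, evict 4, frames=[6,1] (faults so far: 5)
  step 7: ref 1 -> HIT, frames=[6,1] (faults so far: 5)
  step 8: ref 2 -> FAULT, evict 1, frames=[6,2] (faults so far: 6)
  step 9: ref 5 -> FAULT, evict 6, frames=[5,2] (faults so far: 7)
  step 10: ref 5 -> HIT, frames=[5,2] (faults so far: 7)
  FIFO total faults: 7
--- LRU ---
  step 0: ref 3 -> FAULT, frames=[3,-] (faults so far: 1)
  step 1: ref 6 -> FAULT, frames=[3,6] (faults so far: 2)
  step 2: ref 4 -> FAULT, evict 3, frames=[4,6] (faults so far: 3)
  step 3: ref 1 -> FAULT, evict 6, frames=[4,1] (faults so far: 4)
  step 4: ref 4 -> HIT, frames=[4,1] (faults so far: 4)
  step 5: ref 4 -> HIT, frames=[4,1] (faults so far: 4)
  step 6: ref 6 -> FAULT, evict 1, frames=[4,6] (faults so far: 5)
  step 7: ref 1 -> FAULT, evict 4, frames=[1,6] (faults so far: 6)
  step 8: ref 2 -> FAULT, evict 6, frames=[1,2] (faults so far: 7)
  step 9: ref 5 -> FAULT, evict 1, frames=[5,2] (faults so far: 8)
  step 10: ref 5 -> HIT, frames=[5,2] (faults so far: 8)
  LRU total faults: 8
--- Optimal ---
  step 0: ref 3 -> FAULT, frames=[3,-] (faults so far: 1)
  step 1: ref 6 -> FAULT, frames=[3,6] (faults so far: 2)
  step 2: ref 4 -> FAULT, evict 3, frames=[4,6] (faults so far: 3)
  step 3: ref 1 -> FAULT, evict 6, frames=[4,1] (faults so far: 4)
  step 4: ref 4 -> HIT, frames=[4,1] (faults so far: 4)
  step 5: ref 4 -> HIT, frames=[4,1] (faults so far: 4)
  step 6: ref 6 -> FAULT, evict 4, frames=[6,1] (faults so far: 5)
  step 7: ref 1 -> HIT, frames=[6,1] (faults so far: 5)
  step 8: ref 2 -> FAULT, evict 1, frames=[6,2] (faults so far: 6)
  step 9: ref 5 -> FAULT, evict 2, frames=[6,5] (faults so far: 7)
  step 10: ref 5 -> HIT, frames=[6,5] (faults so far: 7)
  Optimal total faults: 7

Answer: 7 8 7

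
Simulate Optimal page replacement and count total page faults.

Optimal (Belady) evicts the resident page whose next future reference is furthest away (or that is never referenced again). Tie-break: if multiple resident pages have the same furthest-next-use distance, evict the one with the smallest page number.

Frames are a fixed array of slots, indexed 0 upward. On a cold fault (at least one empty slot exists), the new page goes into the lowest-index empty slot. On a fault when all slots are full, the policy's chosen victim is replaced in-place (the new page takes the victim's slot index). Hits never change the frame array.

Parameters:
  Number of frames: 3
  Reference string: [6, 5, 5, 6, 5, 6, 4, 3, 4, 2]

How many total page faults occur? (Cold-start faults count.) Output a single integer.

Step 0: ref 6 → FAULT, frames=[6,-,-]
Step 1: ref 5 → FAULT, frames=[6,5,-]
Step 2: ref 5 → HIT, frames=[6,5,-]
Step 3: ref 6 → HIT, frames=[6,5,-]
Step 4: ref 5 → HIT, frames=[6,5,-]
Step 5: ref 6 → HIT, frames=[6,5,-]
Step 6: ref 4 → FAULT, frames=[6,5,4]
Step 7: ref 3 → FAULT (evict 5), frames=[6,3,4]
Step 8: ref 4 → HIT, frames=[6,3,4]
Step 9: ref 2 → FAULT (evict 3), frames=[6,2,4]
Total faults: 5

Answer: 5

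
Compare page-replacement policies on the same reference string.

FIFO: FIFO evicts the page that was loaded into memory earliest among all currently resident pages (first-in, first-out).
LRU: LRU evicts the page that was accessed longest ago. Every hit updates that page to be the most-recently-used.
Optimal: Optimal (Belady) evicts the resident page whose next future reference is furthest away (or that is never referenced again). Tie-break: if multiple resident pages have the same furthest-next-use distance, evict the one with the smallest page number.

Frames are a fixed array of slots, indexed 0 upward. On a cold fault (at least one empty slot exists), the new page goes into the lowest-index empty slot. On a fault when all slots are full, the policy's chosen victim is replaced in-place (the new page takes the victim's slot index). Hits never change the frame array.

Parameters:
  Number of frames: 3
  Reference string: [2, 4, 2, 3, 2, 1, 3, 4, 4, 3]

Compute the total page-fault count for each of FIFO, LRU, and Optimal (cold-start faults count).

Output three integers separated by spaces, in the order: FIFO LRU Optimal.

Answer: 4 5 4

Derivation:
--- FIFO ---
  step 0: ref 2 -> FAULT, frames=[2,-,-] (faults so far: 1)
  step 1: ref 4 -> FAULT, frames=[2,4,-] (faults so far: 2)
  step 2: ref 2 -> HIT, frames=[2,4,-] (faults so far: 2)
  step 3: ref 3 -> FAULT, frames=[2,4,3] (faults so far: 3)
  step 4: ref 2 -> HIT, frames=[2,4,3] (faults so far: 3)
  step 5: ref 1 -> FAULT, evict 2, frames=[1,4,3] (faults so far: 4)
  step 6: ref 3 -> HIT, frames=[1,4,3] (faults so far: 4)
  step 7: ref 4 -> HIT, frames=[1,4,3] (faults so far: 4)
  step 8: ref 4 -> HIT, frames=[1,4,3] (faults so far: 4)
  step 9: ref 3 -> HIT, frames=[1,4,3] (faults so far: 4)
  FIFO total faults: 4
--- LRU ---
  step 0: ref 2 -> FAULT, frames=[2,-,-] (faults so far: 1)
  step 1: ref 4 -> FAULT, frames=[2,4,-] (faults so far: 2)
  step 2: ref 2 -> HIT, frames=[2,4,-] (faults so far: 2)
  step 3: ref 3 -> FAULT, frames=[2,4,3] (faults so far: 3)
  step 4: ref 2 -> HIT, frames=[2,4,3] (faults so far: 3)
  step 5: ref 1 -> FAULT, evict 4, frames=[2,1,3] (faults so far: 4)
  step 6: ref 3 -> HIT, frames=[2,1,3] (faults so far: 4)
  step 7: ref 4 -> FAULT, evict 2, frames=[4,1,3] (faults so far: 5)
  step 8: ref 4 -> HIT, frames=[4,1,3] (faults so far: 5)
  step 9: ref 3 -> HIT, frames=[4,1,3] (faults so far: 5)
  LRU total faults: 5
--- Optimal ---
  step 0: ref 2 -> FAULT, frames=[2,-,-] (faults so far: 1)
  step 1: ref 4 -> FAULT, frames=[2,4,-] (faults so far: 2)
  step 2: ref 2 -> HIT, frames=[2,4,-] (faults so far: 2)
  step 3: ref 3 -> FAULT, frames=[2,4,3] (faults so far: 3)
  step 4: ref 2 -> HIT, frames=[2,4,3] (faults so far: 3)
  step 5: ref 1 -> FAULT, evict 2, frames=[1,4,3] (faults so far: 4)
  step 6: ref 3 -> HIT, frames=[1,4,3] (faults so far: 4)
  step 7: ref 4 -> HIT, frames=[1,4,3] (faults so far: 4)
  step 8: ref 4 -> HIT, frames=[1,4,3] (faults so far: 4)
  step 9: ref 3 -> HIT, frames=[1,4,3] (faults so far: 4)
  Optimal total faults: 4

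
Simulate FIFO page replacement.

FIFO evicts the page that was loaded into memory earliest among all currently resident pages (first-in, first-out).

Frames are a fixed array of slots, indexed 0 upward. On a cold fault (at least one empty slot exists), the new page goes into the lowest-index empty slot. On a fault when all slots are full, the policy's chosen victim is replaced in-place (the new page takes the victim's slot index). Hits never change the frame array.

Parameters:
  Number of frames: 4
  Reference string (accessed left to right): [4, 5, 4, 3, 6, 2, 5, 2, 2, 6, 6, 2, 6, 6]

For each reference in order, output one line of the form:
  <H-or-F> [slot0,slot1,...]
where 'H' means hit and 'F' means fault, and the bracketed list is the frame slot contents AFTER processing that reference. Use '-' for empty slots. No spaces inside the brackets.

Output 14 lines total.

F [4,-,-,-]
F [4,5,-,-]
H [4,5,-,-]
F [4,5,3,-]
F [4,5,3,6]
F [2,5,3,6]
H [2,5,3,6]
H [2,5,3,6]
H [2,5,3,6]
H [2,5,3,6]
H [2,5,3,6]
H [2,5,3,6]
H [2,5,3,6]
H [2,5,3,6]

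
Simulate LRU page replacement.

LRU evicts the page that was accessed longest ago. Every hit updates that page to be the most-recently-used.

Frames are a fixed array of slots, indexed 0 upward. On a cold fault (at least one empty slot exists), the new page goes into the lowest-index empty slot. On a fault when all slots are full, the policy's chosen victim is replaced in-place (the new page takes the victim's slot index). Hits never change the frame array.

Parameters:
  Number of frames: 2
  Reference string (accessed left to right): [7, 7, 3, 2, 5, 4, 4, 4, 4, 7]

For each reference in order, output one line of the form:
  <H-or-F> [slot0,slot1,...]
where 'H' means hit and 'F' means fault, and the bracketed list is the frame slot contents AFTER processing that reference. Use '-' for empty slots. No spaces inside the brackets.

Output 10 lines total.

F [7,-]
H [7,-]
F [7,3]
F [2,3]
F [2,5]
F [4,5]
H [4,5]
H [4,5]
H [4,5]
F [4,7]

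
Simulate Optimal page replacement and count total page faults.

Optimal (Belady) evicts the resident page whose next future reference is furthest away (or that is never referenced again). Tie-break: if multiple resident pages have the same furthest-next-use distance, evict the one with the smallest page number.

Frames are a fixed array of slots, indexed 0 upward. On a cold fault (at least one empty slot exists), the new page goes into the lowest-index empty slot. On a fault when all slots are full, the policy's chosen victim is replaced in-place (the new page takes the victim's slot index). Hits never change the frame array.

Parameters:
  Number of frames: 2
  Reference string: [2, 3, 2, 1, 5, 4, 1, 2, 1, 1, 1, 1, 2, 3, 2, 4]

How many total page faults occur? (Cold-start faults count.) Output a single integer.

Step 0: ref 2 → FAULT, frames=[2,-]
Step 1: ref 3 → FAULT, frames=[2,3]
Step 2: ref 2 → HIT, frames=[2,3]
Step 3: ref 1 → FAULT (evict 3), frames=[2,1]
Step 4: ref 5 → FAULT (evict 2), frames=[5,1]
Step 5: ref 4 → FAULT (evict 5), frames=[4,1]
Step 6: ref 1 → HIT, frames=[4,1]
Step 7: ref 2 → FAULT (evict 4), frames=[2,1]
Step 8: ref 1 → HIT, frames=[2,1]
Step 9: ref 1 → HIT, frames=[2,1]
Step 10: ref 1 → HIT, frames=[2,1]
Step 11: ref 1 → HIT, frames=[2,1]
Step 12: ref 2 → HIT, frames=[2,1]
Step 13: ref 3 → FAULT (evict 1), frames=[2,3]
Step 14: ref 2 → HIT, frames=[2,3]
Step 15: ref 4 → FAULT (evict 2), frames=[4,3]
Total faults: 8

Answer: 8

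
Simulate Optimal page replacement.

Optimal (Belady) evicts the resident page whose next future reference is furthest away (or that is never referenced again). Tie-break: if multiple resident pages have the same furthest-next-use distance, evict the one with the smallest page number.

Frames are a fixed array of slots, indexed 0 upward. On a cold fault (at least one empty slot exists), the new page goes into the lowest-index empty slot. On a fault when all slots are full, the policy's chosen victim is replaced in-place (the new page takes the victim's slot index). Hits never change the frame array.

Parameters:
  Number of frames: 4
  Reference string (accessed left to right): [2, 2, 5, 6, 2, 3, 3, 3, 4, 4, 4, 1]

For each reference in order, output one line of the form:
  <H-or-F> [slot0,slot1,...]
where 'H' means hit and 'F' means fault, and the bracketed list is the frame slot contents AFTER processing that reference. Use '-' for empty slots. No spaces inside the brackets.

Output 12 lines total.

F [2,-,-,-]
H [2,-,-,-]
F [2,5,-,-]
F [2,5,6,-]
H [2,5,6,-]
F [2,5,6,3]
H [2,5,6,3]
H [2,5,6,3]
F [4,5,6,3]
H [4,5,6,3]
H [4,5,6,3]
F [4,5,6,1]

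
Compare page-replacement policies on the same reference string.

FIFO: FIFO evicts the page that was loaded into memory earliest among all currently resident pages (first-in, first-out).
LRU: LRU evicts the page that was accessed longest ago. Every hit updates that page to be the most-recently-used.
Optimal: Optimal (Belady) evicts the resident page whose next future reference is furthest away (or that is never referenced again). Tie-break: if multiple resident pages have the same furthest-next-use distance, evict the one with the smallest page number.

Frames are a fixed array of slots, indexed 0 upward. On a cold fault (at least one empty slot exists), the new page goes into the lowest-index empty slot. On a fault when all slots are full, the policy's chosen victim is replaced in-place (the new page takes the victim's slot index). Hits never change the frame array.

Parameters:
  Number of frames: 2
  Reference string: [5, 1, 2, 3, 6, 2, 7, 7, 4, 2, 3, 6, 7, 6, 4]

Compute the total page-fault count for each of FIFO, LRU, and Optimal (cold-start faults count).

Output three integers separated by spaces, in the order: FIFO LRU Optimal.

Answer: 13 13 11

Derivation:
--- FIFO ---
  step 0: ref 5 -> FAULT, frames=[5,-] (faults so far: 1)
  step 1: ref 1 -> FAULT, frames=[5,1] (faults so far: 2)
  step 2: ref 2 -> FAULT, evict 5, frames=[2,1] (faults so far: 3)
  step 3: ref 3 -> FAULT, evict 1, frames=[2,3] (faults so far: 4)
  step 4: ref 6 -> FAULT, evict 2, frames=[6,3] (faults so far: 5)
  step 5: ref 2 -> FAULT, evict 3, frames=[6,2] (faults so far: 6)
  step 6: ref 7 -> FAULT, evict 6, frames=[7,2] (faults so far: 7)
  step 7: ref 7 -> HIT, frames=[7,2] (faults so far: 7)
  step 8: ref 4 -> FAULT, evict 2, frames=[7,4] (faults so far: 8)
  step 9: ref 2 -> FAULT, evict 7, frames=[2,4] (faults so far: 9)
  step 10: ref 3 -> FAULT, evict 4, frames=[2,3] (faults so far: 10)
  step 11: ref 6 -> FAULT, evict 2, frames=[6,3] (faults so far: 11)
  step 12: ref 7 -> FAULT, evict 3, frames=[6,7] (faults so far: 12)
  step 13: ref 6 -> HIT, frames=[6,7] (faults so far: 12)
  step 14: ref 4 -> FAULT, evict 6, frames=[4,7] (faults so far: 13)
  FIFO total faults: 13
--- LRU ---
  step 0: ref 5 -> FAULT, frames=[5,-] (faults so far: 1)
  step 1: ref 1 -> FAULT, frames=[5,1] (faults so far: 2)
  step 2: ref 2 -> FAULT, evict 5, frames=[2,1] (faults so far: 3)
  step 3: ref 3 -> FAULT, evict 1, frames=[2,3] (faults so far: 4)
  step 4: ref 6 -> FAULT, evict 2, frames=[6,3] (faults so far: 5)
  step 5: ref 2 -> FAULT, evict 3, frames=[6,2] (faults so far: 6)
  step 6: ref 7 -> FAULT, evict 6, frames=[7,2] (faults so far: 7)
  step 7: ref 7 -> HIT, frames=[7,2] (faults so far: 7)
  step 8: ref 4 -> FAULT, evict 2, frames=[7,4] (faults so far: 8)
  step 9: ref 2 -> FAULT, evict 7, frames=[2,4] (faults so far: 9)
  step 10: ref 3 -> FAULT, evict 4, frames=[2,3] (faults so far: 10)
  step 11: ref 6 -> FAULT, evict 2, frames=[6,3] (faults so far: 11)
  step 12: ref 7 -> FAULT, evict 3, frames=[6,7] (faults so far: 12)
  step 13: ref 6 -> HIT, frames=[6,7] (faults so far: 12)
  step 14: ref 4 -> FAULT, evict 7, frames=[6,4] (faults so far: 13)
  LRU total faults: 13
--- Optimal ---
  step 0: ref 5 -> FAULT, frames=[5,-] (faults so far: 1)
  step 1: ref 1 -> FAULT, frames=[5,1] (faults so far: 2)
  step 2: ref 2 -> FAULT, evict 1, frames=[5,2] (faults so far: 3)
  step 3: ref 3 -> FAULT, evict 5, frames=[3,2] (faults so far: 4)
  step 4: ref 6 -> FAULT, evict 3, frames=[6,2] (faults so far: 5)
  step 5: ref 2 -> HIT, frames=[6,2] (faults so far: 5)
  step 6: ref 7 -> FAULT, evict 6, frames=[7,2] (faults so far: 6)
  step 7: ref 7 -> HIT, frames=[7,2] (faults so far: 6)
  step 8: ref 4 -> FAULT, evict 7, frames=[4,2] (faults so far: 7)
  step 9: ref 2 -> HIT, frames=[4,2] (faults so far: 7)
  step 10: ref 3 -> FAULT, evict 2, frames=[4,3] (faults so far: 8)
  step 11: ref 6 -> FAULT, evict 3, frames=[4,6] (faults so far: 9)
  step 12: ref 7 -> FAULT, evict 4, frames=[7,6] (faults so far: 10)
  step 13: ref 6 -> HIT, frames=[7,6] (faults so far: 10)
  step 14: ref 4 -> FAULT, evict 6, frames=[7,4] (faults so far: 11)
  Optimal total faults: 11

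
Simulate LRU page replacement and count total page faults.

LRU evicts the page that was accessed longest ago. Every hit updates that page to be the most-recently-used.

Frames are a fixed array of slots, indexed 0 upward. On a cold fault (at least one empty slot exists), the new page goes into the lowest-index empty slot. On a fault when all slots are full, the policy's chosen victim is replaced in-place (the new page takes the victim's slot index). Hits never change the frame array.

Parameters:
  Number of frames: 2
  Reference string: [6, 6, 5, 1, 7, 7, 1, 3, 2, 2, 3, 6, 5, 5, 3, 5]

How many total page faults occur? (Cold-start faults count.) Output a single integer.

Answer: 9

Derivation:
Step 0: ref 6 → FAULT, frames=[6,-]
Step 1: ref 6 → HIT, frames=[6,-]
Step 2: ref 5 → FAULT, frames=[6,5]
Step 3: ref 1 → FAULT (evict 6), frames=[1,5]
Step 4: ref 7 → FAULT (evict 5), frames=[1,7]
Step 5: ref 7 → HIT, frames=[1,7]
Step 6: ref 1 → HIT, frames=[1,7]
Step 7: ref 3 → FAULT (evict 7), frames=[1,3]
Step 8: ref 2 → FAULT (evict 1), frames=[2,3]
Step 9: ref 2 → HIT, frames=[2,3]
Step 10: ref 3 → HIT, frames=[2,3]
Step 11: ref 6 → FAULT (evict 2), frames=[6,3]
Step 12: ref 5 → FAULT (evict 3), frames=[6,5]
Step 13: ref 5 → HIT, frames=[6,5]
Step 14: ref 3 → FAULT (evict 6), frames=[3,5]
Step 15: ref 5 → HIT, frames=[3,5]
Total faults: 9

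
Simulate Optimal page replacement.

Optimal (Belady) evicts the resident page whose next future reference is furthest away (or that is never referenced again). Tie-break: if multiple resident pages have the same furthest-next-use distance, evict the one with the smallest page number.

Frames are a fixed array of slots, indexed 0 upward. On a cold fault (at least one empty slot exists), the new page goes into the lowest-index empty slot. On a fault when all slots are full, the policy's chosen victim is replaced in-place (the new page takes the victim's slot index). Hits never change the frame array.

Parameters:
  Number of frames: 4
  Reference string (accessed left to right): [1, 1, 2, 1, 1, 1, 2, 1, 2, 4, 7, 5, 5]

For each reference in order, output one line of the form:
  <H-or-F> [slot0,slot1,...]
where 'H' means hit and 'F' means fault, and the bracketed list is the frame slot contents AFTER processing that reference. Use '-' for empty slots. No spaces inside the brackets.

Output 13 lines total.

F [1,-,-,-]
H [1,-,-,-]
F [1,2,-,-]
H [1,2,-,-]
H [1,2,-,-]
H [1,2,-,-]
H [1,2,-,-]
H [1,2,-,-]
H [1,2,-,-]
F [1,2,4,-]
F [1,2,4,7]
F [5,2,4,7]
H [5,2,4,7]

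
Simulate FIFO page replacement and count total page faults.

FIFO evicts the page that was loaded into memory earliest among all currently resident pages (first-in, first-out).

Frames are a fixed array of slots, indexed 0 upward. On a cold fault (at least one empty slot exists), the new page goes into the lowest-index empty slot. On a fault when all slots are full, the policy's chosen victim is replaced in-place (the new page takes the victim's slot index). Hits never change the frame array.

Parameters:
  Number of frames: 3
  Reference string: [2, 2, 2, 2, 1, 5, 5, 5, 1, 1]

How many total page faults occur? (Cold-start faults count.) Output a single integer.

Answer: 3

Derivation:
Step 0: ref 2 → FAULT, frames=[2,-,-]
Step 1: ref 2 → HIT, frames=[2,-,-]
Step 2: ref 2 → HIT, frames=[2,-,-]
Step 3: ref 2 → HIT, frames=[2,-,-]
Step 4: ref 1 → FAULT, frames=[2,1,-]
Step 5: ref 5 → FAULT, frames=[2,1,5]
Step 6: ref 5 → HIT, frames=[2,1,5]
Step 7: ref 5 → HIT, frames=[2,1,5]
Step 8: ref 1 → HIT, frames=[2,1,5]
Step 9: ref 1 → HIT, frames=[2,1,5]
Total faults: 3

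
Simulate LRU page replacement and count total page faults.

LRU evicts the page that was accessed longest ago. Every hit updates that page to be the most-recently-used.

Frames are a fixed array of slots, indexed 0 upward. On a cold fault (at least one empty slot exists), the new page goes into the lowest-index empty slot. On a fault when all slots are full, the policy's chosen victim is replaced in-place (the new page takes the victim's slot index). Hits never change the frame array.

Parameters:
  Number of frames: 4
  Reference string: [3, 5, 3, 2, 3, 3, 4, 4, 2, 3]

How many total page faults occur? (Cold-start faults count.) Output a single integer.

Step 0: ref 3 → FAULT, frames=[3,-,-,-]
Step 1: ref 5 → FAULT, frames=[3,5,-,-]
Step 2: ref 3 → HIT, frames=[3,5,-,-]
Step 3: ref 2 → FAULT, frames=[3,5,2,-]
Step 4: ref 3 → HIT, frames=[3,5,2,-]
Step 5: ref 3 → HIT, frames=[3,5,2,-]
Step 6: ref 4 → FAULT, frames=[3,5,2,4]
Step 7: ref 4 → HIT, frames=[3,5,2,4]
Step 8: ref 2 → HIT, frames=[3,5,2,4]
Step 9: ref 3 → HIT, frames=[3,5,2,4]
Total faults: 4

Answer: 4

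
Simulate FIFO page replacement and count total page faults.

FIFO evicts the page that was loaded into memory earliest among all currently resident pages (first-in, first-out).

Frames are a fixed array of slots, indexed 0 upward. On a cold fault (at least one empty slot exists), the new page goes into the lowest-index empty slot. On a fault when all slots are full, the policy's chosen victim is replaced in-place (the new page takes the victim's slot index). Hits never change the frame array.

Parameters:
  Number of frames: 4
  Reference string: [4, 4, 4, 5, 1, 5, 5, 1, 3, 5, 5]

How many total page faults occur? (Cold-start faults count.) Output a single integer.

Answer: 4

Derivation:
Step 0: ref 4 → FAULT, frames=[4,-,-,-]
Step 1: ref 4 → HIT, frames=[4,-,-,-]
Step 2: ref 4 → HIT, frames=[4,-,-,-]
Step 3: ref 5 → FAULT, frames=[4,5,-,-]
Step 4: ref 1 → FAULT, frames=[4,5,1,-]
Step 5: ref 5 → HIT, frames=[4,5,1,-]
Step 6: ref 5 → HIT, frames=[4,5,1,-]
Step 7: ref 1 → HIT, frames=[4,5,1,-]
Step 8: ref 3 → FAULT, frames=[4,5,1,3]
Step 9: ref 5 → HIT, frames=[4,5,1,3]
Step 10: ref 5 → HIT, frames=[4,5,1,3]
Total faults: 4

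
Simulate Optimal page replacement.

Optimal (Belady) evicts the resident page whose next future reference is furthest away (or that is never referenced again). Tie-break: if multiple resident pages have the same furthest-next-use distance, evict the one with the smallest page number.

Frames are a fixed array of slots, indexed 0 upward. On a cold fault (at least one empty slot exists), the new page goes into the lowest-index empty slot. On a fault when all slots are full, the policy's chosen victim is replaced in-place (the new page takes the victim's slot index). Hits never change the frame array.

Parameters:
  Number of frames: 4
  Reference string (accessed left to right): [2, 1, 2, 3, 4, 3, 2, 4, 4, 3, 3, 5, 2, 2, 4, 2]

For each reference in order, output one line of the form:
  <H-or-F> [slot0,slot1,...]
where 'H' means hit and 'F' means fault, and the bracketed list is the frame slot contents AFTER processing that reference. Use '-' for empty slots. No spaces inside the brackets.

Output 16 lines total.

F [2,-,-,-]
F [2,1,-,-]
H [2,1,-,-]
F [2,1,3,-]
F [2,1,3,4]
H [2,1,3,4]
H [2,1,3,4]
H [2,1,3,4]
H [2,1,3,4]
H [2,1,3,4]
H [2,1,3,4]
F [2,5,3,4]
H [2,5,3,4]
H [2,5,3,4]
H [2,5,3,4]
H [2,5,3,4]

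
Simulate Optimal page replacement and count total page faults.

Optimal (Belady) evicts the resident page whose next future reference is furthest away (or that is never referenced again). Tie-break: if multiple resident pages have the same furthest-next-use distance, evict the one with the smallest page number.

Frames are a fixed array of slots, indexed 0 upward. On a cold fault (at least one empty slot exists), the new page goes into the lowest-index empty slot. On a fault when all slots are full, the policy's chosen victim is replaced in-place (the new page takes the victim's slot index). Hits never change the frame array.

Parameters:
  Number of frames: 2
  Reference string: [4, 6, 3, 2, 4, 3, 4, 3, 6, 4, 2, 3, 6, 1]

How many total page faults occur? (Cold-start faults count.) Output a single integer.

Step 0: ref 4 → FAULT, frames=[4,-]
Step 1: ref 6 → FAULT, frames=[4,6]
Step 2: ref 3 → FAULT (evict 6), frames=[4,3]
Step 3: ref 2 → FAULT (evict 3), frames=[4,2]
Step 4: ref 4 → HIT, frames=[4,2]
Step 5: ref 3 → FAULT (evict 2), frames=[4,3]
Step 6: ref 4 → HIT, frames=[4,3]
Step 7: ref 3 → HIT, frames=[4,3]
Step 8: ref 6 → FAULT (evict 3), frames=[4,6]
Step 9: ref 4 → HIT, frames=[4,6]
Step 10: ref 2 → FAULT (evict 4), frames=[2,6]
Step 11: ref 3 → FAULT (evict 2), frames=[3,6]
Step 12: ref 6 → HIT, frames=[3,6]
Step 13: ref 1 → FAULT (evict 3), frames=[1,6]
Total faults: 9

Answer: 9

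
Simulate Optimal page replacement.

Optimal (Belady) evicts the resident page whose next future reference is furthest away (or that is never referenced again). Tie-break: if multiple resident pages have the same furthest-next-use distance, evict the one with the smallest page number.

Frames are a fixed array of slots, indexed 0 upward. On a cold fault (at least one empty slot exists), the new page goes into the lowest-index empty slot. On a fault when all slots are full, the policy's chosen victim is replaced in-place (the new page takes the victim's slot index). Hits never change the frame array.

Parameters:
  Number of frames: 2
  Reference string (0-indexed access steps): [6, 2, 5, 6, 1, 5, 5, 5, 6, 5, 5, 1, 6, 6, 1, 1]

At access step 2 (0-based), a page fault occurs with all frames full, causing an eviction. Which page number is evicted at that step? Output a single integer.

Step 0: ref 6 -> FAULT, frames=[6,-]
Step 1: ref 2 -> FAULT, frames=[6,2]
Step 2: ref 5 -> FAULT, evict 2, frames=[6,5]
At step 2: evicted page 2

Answer: 2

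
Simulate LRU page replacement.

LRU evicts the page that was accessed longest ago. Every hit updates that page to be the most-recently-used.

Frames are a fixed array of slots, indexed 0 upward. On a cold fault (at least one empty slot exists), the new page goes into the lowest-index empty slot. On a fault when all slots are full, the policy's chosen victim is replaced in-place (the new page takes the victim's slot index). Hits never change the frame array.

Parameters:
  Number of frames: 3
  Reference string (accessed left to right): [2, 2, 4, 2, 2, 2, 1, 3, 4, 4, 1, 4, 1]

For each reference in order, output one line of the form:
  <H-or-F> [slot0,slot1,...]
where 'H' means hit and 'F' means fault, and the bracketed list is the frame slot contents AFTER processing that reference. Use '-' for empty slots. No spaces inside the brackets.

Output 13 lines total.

F [2,-,-]
H [2,-,-]
F [2,4,-]
H [2,4,-]
H [2,4,-]
H [2,4,-]
F [2,4,1]
F [2,3,1]
F [4,3,1]
H [4,3,1]
H [4,3,1]
H [4,3,1]
H [4,3,1]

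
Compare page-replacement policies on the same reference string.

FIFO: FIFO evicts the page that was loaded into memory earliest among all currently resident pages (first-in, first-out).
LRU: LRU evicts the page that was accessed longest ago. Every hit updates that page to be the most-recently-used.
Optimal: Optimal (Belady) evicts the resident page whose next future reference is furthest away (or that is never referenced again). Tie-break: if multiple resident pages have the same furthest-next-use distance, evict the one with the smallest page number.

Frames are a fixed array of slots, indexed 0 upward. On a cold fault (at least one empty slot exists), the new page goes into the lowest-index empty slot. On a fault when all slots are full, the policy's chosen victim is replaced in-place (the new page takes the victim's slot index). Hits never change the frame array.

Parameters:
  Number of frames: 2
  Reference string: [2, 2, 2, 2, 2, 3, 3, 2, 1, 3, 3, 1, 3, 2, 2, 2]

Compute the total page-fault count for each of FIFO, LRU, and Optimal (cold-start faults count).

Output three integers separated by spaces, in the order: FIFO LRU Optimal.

--- FIFO ---
  step 0: ref 2 -> FAULT, frames=[2,-] (faults so far: 1)
  step 1: ref 2 -> HIT, frames=[2,-] (faults so far: 1)
  step 2: ref 2 -> HIT, frames=[2,-] (faults so far: 1)
  step 3: ref 2 -> HIT, frames=[2,-] (faults so far: 1)
  step 4: ref 2 -> HIT, frames=[2,-] (faults so far: 1)
  step 5: ref 3 -> FAULT, frames=[2,3] (faults so far: 2)
  step 6: ref 3 -> HIT, frames=[2,3] (faults so far: 2)
  step 7: ref 2 -> HIT, frames=[2,3] (faults so far: 2)
  step 8: ref 1 -> FAULT, evict 2, frames=[1,3] (faults so far: 3)
  step 9: ref 3 -> HIT, frames=[1,3] (faults so far: 3)
  step 10: ref 3 -> HIT, frames=[1,3] (faults so far: 3)
  step 11: ref 1 -> HIT, frames=[1,3] (faults so far: 3)
  step 12: ref 3 -> HIT, frames=[1,3] (faults so far: 3)
  step 13: ref 2 -> FAULT, evict 3, frames=[1,2] (faults so far: 4)
  step 14: ref 2 -> HIT, frames=[1,2] (faults so far: 4)
  step 15: ref 2 -> HIT, frames=[1,2] (faults so far: 4)
  FIFO total faults: 4
--- LRU ---
  step 0: ref 2 -> FAULT, frames=[2,-] (faults so far: 1)
  step 1: ref 2 -> HIT, frames=[2,-] (faults so far: 1)
  step 2: ref 2 -> HIT, frames=[2,-] (faults so far: 1)
  step 3: ref 2 -> HIT, frames=[2,-] (faults so far: 1)
  step 4: ref 2 -> HIT, frames=[2,-] (faults so far: 1)
  step 5: ref 3 -> FAULT, frames=[2,3] (faults so far: 2)
  step 6: ref 3 -> HIT, frames=[2,3] (faults so far: 2)
  step 7: ref 2 -> HIT, frames=[2,3] (faults so far: 2)
  step 8: ref 1 -> FAULT, evict 3, frames=[2,1] (faults so far: 3)
  step 9: ref 3 -> FAULT, evict 2, frames=[3,1] (faults so far: 4)
  step 10: ref 3 -> HIT, frames=[3,1] (faults so far: 4)
  step 11: ref 1 -> HIT, frames=[3,1] (faults so far: 4)
  step 12: ref 3 -> HIT, frames=[3,1] (faults so far: 4)
  step 13: ref 2 -> FAULT, evict 1, frames=[3,2] (faults so far: 5)
  step 14: ref 2 -> HIT, frames=[3,2] (faults so far: 5)
  step 15: ref 2 -> HIT, frames=[3,2] (faults so far: 5)
  LRU total faults: 5
--- Optimal ---
  step 0: ref 2 -> FAULT, frames=[2,-] (faults so far: 1)
  step 1: ref 2 -> HIT, frames=[2,-] (faults so far: 1)
  step 2: ref 2 -> HIT, frames=[2,-] (faults so far: 1)
  step 3: ref 2 -> HIT, frames=[2,-] (faults so far: 1)
  step 4: ref 2 -> HIT, frames=[2,-] (faults so far: 1)
  step 5: ref 3 -> FAULT, frames=[2,3] (faults so far: 2)
  step 6: ref 3 -> HIT, frames=[2,3] (faults so far: 2)
  step 7: ref 2 -> HIT, frames=[2,3] (faults so far: 2)
  step 8: ref 1 -> FAULT, evict 2, frames=[1,3] (faults so far: 3)
  step 9: ref 3 -> HIT, frames=[1,3] (faults so far: 3)
  step 10: ref 3 -> HIT, frames=[1,3] (faults so far: 3)
  step 11: ref 1 -> HIT, frames=[1,3] (faults so far: 3)
  step 12: ref 3 -> HIT, frames=[1,3] (faults so far: 3)
  step 13: ref 2 -> FAULT, evict 1, frames=[2,3] (faults so far: 4)
  step 14: ref 2 -> HIT, frames=[2,3] (faults so far: 4)
  step 15: ref 2 -> HIT, frames=[2,3] (faults so far: 4)
  Optimal total faults: 4

Answer: 4 5 4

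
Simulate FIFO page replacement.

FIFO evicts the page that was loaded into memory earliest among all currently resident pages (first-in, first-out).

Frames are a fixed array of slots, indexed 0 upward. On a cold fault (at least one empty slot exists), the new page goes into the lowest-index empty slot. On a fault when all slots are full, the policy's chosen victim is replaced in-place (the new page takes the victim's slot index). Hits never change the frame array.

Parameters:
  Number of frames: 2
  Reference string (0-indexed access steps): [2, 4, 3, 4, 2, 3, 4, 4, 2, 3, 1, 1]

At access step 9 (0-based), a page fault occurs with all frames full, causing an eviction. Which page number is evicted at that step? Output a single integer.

Answer: 2

Derivation:
Step 0: ref 2 -> FAULT, frames=[2,-]
Step 1: ref 4 -> FAULT, frames=[2,4]
Step 2: ref 3 -> FAULT, evict 2, frames=[3,4]
Step 3: ref 4 -> HIT, frames=[3,4]
Step 4: ref 2 -> FAULT, evict 4, frames=[3,2]
Step 5: ref 3 -> HIT, frames=[3,2]
Step 6: ref 4 -> FAULT, evict 3, frames=[4,2]
Step 7: ref 4 -> HIT, frames=[4,2]
Step 8: ref 2 -> HIT, frames=[4,2]
Step 9: ref 3 -> FAULT, evict 2, frames=[4,3]
At step 9: evicted page 2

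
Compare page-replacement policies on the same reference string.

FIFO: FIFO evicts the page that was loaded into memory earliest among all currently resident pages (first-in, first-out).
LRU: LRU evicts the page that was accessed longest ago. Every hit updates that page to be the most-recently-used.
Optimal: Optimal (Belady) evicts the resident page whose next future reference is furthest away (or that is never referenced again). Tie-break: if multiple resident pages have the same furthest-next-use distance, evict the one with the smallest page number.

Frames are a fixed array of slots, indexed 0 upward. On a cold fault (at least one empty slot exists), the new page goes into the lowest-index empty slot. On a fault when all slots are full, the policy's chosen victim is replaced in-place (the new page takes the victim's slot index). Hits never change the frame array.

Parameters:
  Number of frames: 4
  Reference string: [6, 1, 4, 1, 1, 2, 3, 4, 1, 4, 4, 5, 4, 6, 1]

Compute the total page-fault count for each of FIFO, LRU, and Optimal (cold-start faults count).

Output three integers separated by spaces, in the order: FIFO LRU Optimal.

Answer: 8 7 6

Derivation:
--- FIFO ---
  step 0: ref 6 -> FAULT, frames=[6,-,-,-] (faults so far: 1)
  step 1: ref 1 -> FAULT, frames=[6,1,-,-] (faults so far: 2)
  step 2: ref 4 -> FAULT, frames=[6,1,4,-] (faults so far: 3)
  step 3: ref 1 -> HIT, frames=[6,1,4,-] (faults so far: 3)
  step 4: ref 1 -> HIT, frames=[6,1,4,-] (faults so far: 3)
  step 5: ref 2 -> FAULT, frames=[6,1,4,2] (faults so far: 4)
  step 6: ref 3 -> FAULT, evict 6, frames=[3,1,4,2] (faults so far: 5)
  step 7: ref 4 -> HIT, frames=[3,1,4,2] (faults so far: 5)
  step 8: ref 1 -> HIT, frames=[3,1,4,2] (faults so far: 5)
  step 9: ref 4 -> HIT, frames=[3,1,4,2] (faults so far: 5)
  step 10: ref 4 -> HIT, frames=[3,1,4,2] (faults so far: 5)
  step 11: ref 5 -> FAULT, evict 1, frames=[3,5,4,2] (faults so far: 6)
  step 12: ref 4 -> HIT, frames=[3,5,4,2] (faults so far: 6)
  step 13: ref 6 -> FAULT, evict 4, frames=[3,5,6,2] (faults so far: 7)
  step 14: ref 1 -> FAULT, evict 2, frames=[3,5,6,1] (faults so far: 8)
  FIFO total faults: 8
--- LRU ---
  step 0: ref 6 -> FAULT, frames=[6,-,-,-] (faults so far: 1)
  step 1: ref 1 -> FAULT, frames=[6,1,-,-] (faults so far: 2)
  step 2: ref 4 -> FAULT, frames=[6,1,4,-] (faults so far: 3)
  step 3: ref 1 -> HIT, frames=[6,1,4,-] (faults so far: 3)
  step 4: ref 1 -> HIT, frames=[6,1,4,-] (faults so far: 3)
  step 5: ref 2 -> FAULT, frames=[6,1,4,2] (faults so far: 4)
  step 6: ref 3 -> FAULT, evict 6, frames=[3,1,4,2] (faults so far: 5)
  step 7: ref 4 -> HIT, frames=[3,1,4,2] (faults so far: 5)
  step 8: ref 1 -> HIT, frames=[3,1,4,2] (faults so far: 5)
  step 9: ref 4 -> HIT, frames=[3,1,4,2] (faults so far: 5)
  step 10: ref 4 -> HIT, frames=[3,1,4,2] (faults so far: 5)
  step 11: ref 5 -> FAULT, evict 2, frames=[3,1,4,5] (faults so far: 6)
  step 12: ref 4 -> HIT, frames=[3,1,4,5] (faults so far: 6)
  step 13: ref 6 -> FAULT, evict 3, frames=[6,1,4,5] (faults so far: 7)
  step 14: ref 1 -> HIT, frames=[6,1,4,5] (faults so far: 7)
  LRU total faults: 7
--- Optimal ---
  step 0: ref 6 -> FAULT, frames=[6,-,-,-] (faults so far: 1)
  step 1: ref 1 -> FAULT, frames=[6,1,-,-] (faults so far: 2)
  step 2: ref 4 -> FAULT, frames=[6,1,4,-] (faults so far: 3)
  step 3: ref 1 -> HIT, frames=[6,1,4,-] (faults so far: 3)
  step 4: ref 1 -> HIT, frames=[6,1,4,-] (faults so far: 3)
  step 5: ref 2 -> FAULT, frames=[6,1,4,2] (faults so far: 4)
  step 6: ref 3 -> FAULT, evict 2, frames=[6,1,4,3] (faults so far: 5)
  step 7: ref 4 -> HIT, frames=[6,1,4,3] (faults so far: 5)
  step 8: ref 1 -> HIT, frames=[6,1,4,3] (faults so far: 5)
  step 9: ref 4 -> HIT, frames=[6,1,4,3] (faults so far: 5)
  step 10: ref 4 -> HIT, frames=[6,1,4,3] (faults so far: 5)
  step 11: ref 5 -> FAULT, evict 3, frames=[6,1,4,5] (faults so far: 6)
  step 12: ref 4 -> HIT, frames=[6,1,4,5] (faults so far: 6)
  step 13: ref 6 -> HIT, frames=[6,1,4,5] (faults so far: 6)
  step 14: ref 1 -> HIT, frames=[6,1,4,5] (faults so far: 6)
  Optimal total faults: 6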